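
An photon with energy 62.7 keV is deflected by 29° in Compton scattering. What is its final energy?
61.7500 keV

First convert energy to wavelength:
λ = hc/E, with hc ≈ 1239.842 keV·pm (i.e. 1239.842 eV·nm)

For E = 62.7 keV = 62700 eV:
λ = 1239.842 keV·pm / 62.7 keV
λ = 19.7742 pm

Calculate the Compton shift:
Δλ = λ_C(1 - cos(29°)) = 2.4263 × 0.1254
Δλ = 0.3042 pm

Final wavelength:
λ' = 19.7742 + 0.3042 = 20.0784 pm

Final energy:
E' = hc/λ' = 1239.842 / 20.0784 = 61.7500 keV

(Intermediate values are shown rounded; full precision is carried through to the final answer.)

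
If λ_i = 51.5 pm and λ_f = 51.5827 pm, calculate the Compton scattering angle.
15.00°

First find the wavelength shift:
Δλ = λ' - λ = 51.5827 - 51.5 = 0.0827 pm

Using Δλ = λ_C(1 - cos θ), with λ_C = h/(m_e·c) ≈ 2.42631024 pm:
cos θ = 1 - Δλ/λ_C
cos θ = 1 - 0.0827/2.42631024
cos θ = 0.965915

θ = arccos(0.965915)
θ = 15.00°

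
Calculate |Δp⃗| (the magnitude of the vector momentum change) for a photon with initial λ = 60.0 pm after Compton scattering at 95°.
1.5944e-23 kg·m/s

Photon momentum magnitude is p = h/λ.

Initial momentum:
p₀ = h/λ = 6.6261e-34/6.0000e-11 = 1.1043e-23 kg·m/s

After scattering:
λ' = λ + Δλ = 60.0 + 2.6378 = 62.6378 pm
p' = h/λ' = 6.6261e-34/6.2638e-11 = 1.0578e-23 kg·m/s

Momentum is a vector; the scattered photon's direction makes angle θ = 95° with the incident direction. The magnitude of the vector change Δp⃗ = p⃗₀ − p⃗' is found from the law of cosines:
|Δp⃗|² = p₀² + p'² − 2p₀p'cos θ
|Δp⃗|² = (1.1043e-23)² + (1.0578e-23)² − 2·1.1043e-23·1.0578e-23·cos(95°)
|Δp⃗| = 1.5944e-23 kg·m/s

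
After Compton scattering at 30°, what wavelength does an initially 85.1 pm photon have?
85.4251 pm

Using the Compton formula: λ' = λ + λ_C(1 − cos θ)

For θ = 30°, cos θ = √3/2 (exact) ≈ 0.8660, so:
1 − cos 30° = 1 − (√3/2) ≈ 0.1340

Δλ = λ_C × 0.1340 = 2.4263 × 0.1340 = 0.3251 pm

λ' = 85.1 + 0.3251 = 85.4251 pm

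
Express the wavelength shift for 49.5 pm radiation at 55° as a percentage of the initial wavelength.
2.0902%

Calculate the Compton shift:
Δλ = λ_C(1 - cos(55°))
Δλ = 2.4263 × (1 - cos(55°))
Δλ = 2.4263 × 0.4264
Δλ = 1.0346 pm

Percentage change:
(Δλ/λ₀) × 100 = (1.0346/49.5) × 100
= 2.0902%

(Intermediate values are shown rounded; full precision is carried through to the final answer.)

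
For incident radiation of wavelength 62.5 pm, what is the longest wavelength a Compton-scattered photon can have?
67.3526 pm (at θ = 180°)

The Compton shift is Δλ = λ_C(1 − cos θ).

Since cos θ ranges from −1 to 1, the factor (1 − cos θ) ranges from 0 to 2; the maximum shift occurs at θ = 180° (backscattering):
Δλ_max = 2λ_C = 2 × 2.4263 pm = 4.8526 pm

Maximum scattered wavelength:
λ'_max = λ₀ + Δλ_max = 62.5 + 4.8526 = 67.3526 pm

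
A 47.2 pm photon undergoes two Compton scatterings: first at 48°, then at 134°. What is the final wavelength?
52.1146 pm

Apply Compton shift twice:

First scattering at θ₁ = 48°:
Δλ₁ = λ_C(1 - cos(48°))
Δλ₁ = 2.4263 × 0.3309
Δλ₁ = 0.8028 pm

After first scattering:
λ₁ = 47.2 + 0.8028 = 48.0028 pm

Second scattering at θ₂ = 134°:
Δλ₂ = λ_C(1 - cos(134°))
Δλ₂ = 2.4263 × 1.6947
Δλ₂ = 4.1118 pm

Final wavelength:
λ₂ = 48.0028 + 4.1118 = 52.1146 pm

Total shift: Δλ_total = 0.8028 + 4.1118 = 4.9146 pm

(Intermediate values are shown rounded; full precision is carried through to the final answer.)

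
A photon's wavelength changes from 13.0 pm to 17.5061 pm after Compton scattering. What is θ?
149.00°

First find the wavelength shift:
Δλ = λ' - λ = 17.5061 - 13.0 = 4.5061 pm

Using Δλ = λ_C(1 - cos θ), with λ_C = h/(m_e·c) ≈ 2.42631024 pm:
cos θ = 1 - Δλ/λ_C
cos θ = 1 - 4.5061/2.42631024
cos θ = -0.857182

θ = arccos(-0.857182)
θ = 149.00°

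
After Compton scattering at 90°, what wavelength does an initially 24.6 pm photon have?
27.0263 pm

Using the Compton formula: λ' = λ + λ_C(1 − cos θ)

For θ = 90°, cos θ = 0 (exact) = 0.0000, so:
1 − cos 90° = 1 − (0) = 1.0000

Δλ = λ_C × 1.0000 = 2.4263 × 1.0000 = 2.4263 pm

λ' = 24.6 + 2.4263 = 27.0263 pm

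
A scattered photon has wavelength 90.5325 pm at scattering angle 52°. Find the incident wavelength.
89.6000 pm

From λ' = λ + Δλ, we have λ = λ' - Δλ

First calculate the Compton shift:
Δλ = λ_C(1 - cos θ)
Δλ = 2.4263 × (1 - cos(52°))
Δλ = 2.4263 × 0.3843
Δλ = 0.9325 pm

Initial wavelength:
λ = λ' - Δλ
λ = 90.5325 - 0.9325
λ = 89.6000 pm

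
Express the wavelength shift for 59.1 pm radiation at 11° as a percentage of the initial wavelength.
0.0754%

Calculate the Compton shift:
Δλ = λ_C(1 - cos(11°))
Δλ = 2.4263 × (1 - cos(11°))
Δλ = 2.4263 × 0.0184
Δλ = 0.0446 pm

Percentage change:
(Δλ/λ₀) × 100 = (0.0446/59.1) × 100
= 0.0754%

(Intermediate values are shown rounded; full precision is carried through to the final answer.)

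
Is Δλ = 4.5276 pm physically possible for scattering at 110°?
No, inconsistent

Calculate the expected shift for θ = 110°:

Δλ_expected = λ_C(1 - cos(110°))
Δλ_expected = 2.4263 × (1 - cos(110°))
Δλ_expected = 2.4263 × 1.3420
Δλ_expected = 3.2562 pm

Given shift: 4.5276 pm
Expected shift: 3.2562 pm
Difference: 1.2714 pm

The values do not match. The given shift corresponds to θ ≈ 150.0°, not 110°.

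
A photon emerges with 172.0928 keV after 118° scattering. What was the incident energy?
340.6999 keV

Convert final energy to wavelength (hc ≈ 1239.842 keV·pm):
λ' = hc/E' = 1239.842 / 172.0928 = 7.2045 pm

Calculate the Compton shift:
Δλ = λ_C(1 - cos(118°))
Δλ = 2.4263 × (1 - cos(118°))
Δλ = 3.5654 pm

Initial wavelength:
λ = λ' - Δλ = 7.2045 - 3.5654 = 3.6391 pm

Initial energy:
E = hc/λ = 1239.842 / 3.6391 = 340.6999 keV

(Intermediate values are shown rounded; full precision is carried through to the final answer.)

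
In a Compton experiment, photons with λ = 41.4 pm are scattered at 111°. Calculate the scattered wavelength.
44.6958 pm

Using the Compton scattering formula:
λ' = λ + Δλ = λ + λ_C(1 - cos θ)

Given:
- Initial wavelength λ = 41.4 pm
- Scattering angle θ = 111°
- Compton wavelength λ_C ≈ 2.4263 pm

Calculate the shift:
Δλ = 2.4263 × (1 - cos(111°))
Δλ = 2.4263 × 1.3584
Δλ = 3.2958 pm

Final wavelength:
λ' = 41.4 + 3.2958 = 44.6958 pm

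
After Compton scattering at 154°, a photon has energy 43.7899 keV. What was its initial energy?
52.3000 keV

Convert final energy to wavelength (hc ≈ 1239.842 keV·pm):
λ' = hc/E' = 1239.842 / 43.7899 = 28.3134 pm

Calculate the Compton shift:
Δλ = λ_C(1 - cos(154°))
Δλ = 2.4263 × (1 - cos(154°))
Δλ = 4.6071 pm

Initial wavelength:
λ = λ' - Δλ = 28.3134 - 4.6071 = 23.7064 pm

Initial energy:
E = hc/λ = 1239.842 / 23.7064 = 52.3000 keV

(Intermediate values are shown rounded; full precision is carried through to the final answer.)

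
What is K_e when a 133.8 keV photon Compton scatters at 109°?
34.4746 keV

By energy conservation: K_e = E_initial - E_final

First find the scattered photon energy:
Initial wavelength: λ = hc/E = 9.2664 pm
Compton shift: Δλ = λ_C(1 - cos(109°)) = 3.2162 pm
Final wavelength: λ' = 9.2664 + 3.2162 = 12.4826 pm
Final photon energy: E' = hc/λ' = 99.3254 keV

Electron kinetic energy:
K_e = E - E' = 133.8000 - 99.3254 = 34.4746 keV

(Intermediate values are shown rounded; full precision is carried through to the final answer.)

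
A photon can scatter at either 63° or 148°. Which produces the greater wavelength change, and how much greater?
148° produces the larger shift by a factor of 3.385

Calculate both shifts using Δλ = λ_C(1 - cos θ):

For θ₁ = 63°:
Δλ₁ = 2.4263 × (1 - cos(63°))
Δλ₁ = 2.4263 × 0.5460
Δλ₁ = 1.3248 pm

For θ₂ = 148°:
Δλ₂ = 2.4263 × (1 - cos(148°))
Δλ₂ = 2.4263 × 1.8480
Δλ₂ = 4.4839 pm

The 148° angle produces the larger shift.
Ratio: 4.4839/1.3248 = 3.385

(Intermediate values are shown rounded; full precision is carried through to the final answer.)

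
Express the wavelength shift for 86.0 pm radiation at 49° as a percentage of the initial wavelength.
0.9704%

Calculate the Compton shift:
Δλ = λ_C(1 - cos(49°))
Δλ = 2.4263 × (1 - cos(49°))
Δλ = 2.4263 × 0.3439
Δλ = 0.8345 pm

Percentage change:
(Δλ/λ₀) × 100 = (0.8345/86.0) × 100
= 0.9704%

(Intermediate values are shown rounded; full precision is carried through to the final answer.)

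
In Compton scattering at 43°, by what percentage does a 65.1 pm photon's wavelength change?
1.0013%

Calculate the Compton shift:
Δλ = λ_C(1 - cos(43°))
Δλ = 2.4263 × (1 - cos(43°))
Δλ = 2.4263 × 0.2686
Δλ = 0.6518 pm

Percentage change:
(Δλ/λ₀) × 100 = (0.6518/65.1) × 100
= 1.0013%

(Intermediate values are shown rounded; full precision is carried through to the final answer.)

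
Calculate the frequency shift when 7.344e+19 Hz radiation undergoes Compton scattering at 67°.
1.952e+19 Hz (decrease)

Convert frequency to wavelength (c = 299792458 m/s):
λ₀ = c/f₀ = 299792458/7.344e+19 = 4.0821413e-12 m = 4.0821 pm

Calculate Compton shift:
Δλ = λ_C(1 - cos(67°)) = 1.4783 pm

Final wavelength:
λ' = λ₀ + Δλ = 4.0821 + 1.4783 = 5.5604 pm

Final frequency:
f' = c/λ' = 299792458/5.5604166e-12 = 5.3915467e+19 Hz

Frequency shift (decrease):
Δf = f₀ - f' = 7.344e+19 - 5.3915467e+19 = 1.952e+19 Hz

(Intermediate values are shown rounded; full precision is carried through to the final answer.)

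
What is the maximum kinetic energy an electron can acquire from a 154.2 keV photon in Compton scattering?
58.0368 keV

Maximum energy transfer occurs at θ = 180° (backscattering).

Initial photon: E₀ = 154.2 keV → λ₀ = 8.0405 pm

Maximum Compton shift (at 180°):
Δλ_max = 2λ_C = 2 × 2.4263 = 4.8526 pm

Final wavelength:
λ' = 8.0405 + 4.8526 = 12.8931 pm

Minimum photon energy (maximum energy to electron):
E'_min = hc/λ' = 96.1632 keV

Maximum electron kinetic energy:
K_max = E₀ - E'_min = 154.2000 - 96.1632 = 58.0368 keV

(Intermediate values are shown rounded; full precision is carried through to the final answer.)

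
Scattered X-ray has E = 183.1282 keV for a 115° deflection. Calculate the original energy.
373.5998 keV

Convert final energy to wavelength (hc ≈ 1239.842 keV·pm):
λ' = hc/E' = 1239.842 / 183.1282 = 6.7703 pm

Calculate the Compton shift:
Δλ = λ_C(1 - cos(115°))
Δλ = 2.4263 × (1 - cos(115°))
Δλ = 3.4517 pm

Initial wavelength:
λ = λ' - Δλ = 6.7703 - 3.4517 = 3.3186 pm

Initial energy:
E = hc/λ = 1239.842 / 3.3186 = 373.5998 keV

(Intermediate values are shown rounded; full precision is carried through to the final answer.)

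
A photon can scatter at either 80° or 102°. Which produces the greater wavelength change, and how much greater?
102° produces the larger shift by a factor of 1.462

Calculate both shifts using Δλ = λ_C(1 - cos θ):

For θ₁ = 80°:
Δλ₁ = 2.4263 × (1 - cos(80°))
Δλ₁ = 2.4263 × 0.8264
Δλ₁ = 2.0050 pm

For θ₂ = 102°:
Δλ₂ = 2.4263 × (1 - cos(102°))
Δλ₂ = 2.4263 × 1.2079
Δλ₂ = 2.9308 pm

The 102° angle produces the larger shift.
Ratio: 2.9308/2.0050 = 1.462

(Intermediate values are shown rounded; full precision is carried through to the final answer.)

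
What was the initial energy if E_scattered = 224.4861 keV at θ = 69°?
312.6000 keV

Convert final energy to wavelength (hc ≈ 1239.842 keV·pm):
λ' = hc/E' = 1239.842 / 224.4861 = 5.5230 pm

Calculate the Compton shift:
Δλ = λ_C(1 - cos(69°))
Δλ = 2.4263 × (1 - cos(69°))
Δλ = 1.5568 pm

Initial wavelength:
λ = λ' - Δλ = 5.5230 - 1.5568 = 3.9662 pm

Initial energy:
E = hc/λ = 1239.842 / 3.9662 = 312.6000 keV

(Intermediate values are shown rounded; full precision is carried through to the final answer.)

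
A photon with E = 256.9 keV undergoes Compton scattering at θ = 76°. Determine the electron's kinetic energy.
70.8911 keV

By energy conservation: K_e = E_initial - E_final

First find the scattered photon energy:
Initial wavelength: λ = hc/E = 4.8262 pm
Compton shift: Δλ = λ_C(1 - cos(76°)) = 1.8393 pm
Final wavelength: λ' = 4.8262 + 1.8393 = 6.6655 pm
Final photon energy: E' = hc/λ' = 186.0089 keV

Electron kinetic energy:
K_e = E - E' = 256.9000 - 186.0089 = 70.8911 keV

(Intermediate values are shown rounded; full precision is carried through to the final answer.)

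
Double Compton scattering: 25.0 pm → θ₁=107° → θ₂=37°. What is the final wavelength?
28.6243 pm

Apply Compton shift twice:

First scattering at θ₁ = 107°:
Δλ₁ = λ_C(1 - cos(107°))
Δλ₁ = 2.4263 × 1.2924
Δλ₁ = 3.1357 pm

After first scattering:
λ₁ = 25.0 + 3.1357 = 28.1357 pm

Second scattering at θ₂ = 37°:
Δλ₂ = λ_C(1 - cos(37°))
Δλ₂ = 2.4263 × 0.2014
Δλ₂ = 0.4886 pm

Final wavelength:
λ₂ = 28.1357 + 0.4886 = 28.6243 pm

Total shift: Δλ_total = 3.1357 + 0.4886 = 3.6243 pm

(Intermediate values are shown rounded; full precision is carried through to the final answer.)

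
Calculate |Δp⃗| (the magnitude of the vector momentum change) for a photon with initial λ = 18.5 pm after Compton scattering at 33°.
2.0147e-23 kg·m/s

Photon momentum magnitude is p = h/λ.

Initial momentum:
p₀ = h/λ = 6.6261e-34/1.8500e-11 = 3.5817e-23 kg·m/s

After scattering:
λ' = λ + Δλ = 18.5 + 0.3914 = 18.8914 pm
p' = h/λ' = 6.6261e-34/1.8891e-11 = 3.5074e-23 kg·m/s

Momentum is a vector; the scattered photon's direction makes angle θ = 33° with the incident direction. The magnitude of the vector change Δp⃗ = p⃗₀ − p⃗' is found from the law of cosines:
|Δp⃗|² = p₀² + p'² − 2p₀p'cos θ
|Δp⃗|² = (3.5817e-23)² + (3.5074e-23)² − 2·3.5817e-23·3.5074e-23·cos(33°)
|Δp⃗| = 2.0147e-23 kg·m/s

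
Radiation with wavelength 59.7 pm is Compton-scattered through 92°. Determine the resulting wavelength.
62.2110 pm

Using the Compton scattering formula:
λ' = λ + Δλ = λ + λ_C(1 - cos θ)

Given:
- Initial wavelength λ = 59.7 pm
- Scattering angle θ = 92°
- Compton wavelength λ_C ≈ 2.4263 pm

Calculate the shift:
Δλ = 2.4263 × (1 - cos(92°))
Δλ = 2.4263 × 1.0349
Δλ = 2.5110 pm

Final wavelength:
λ' = 59.7 + 2.5110 = 62.2110 pm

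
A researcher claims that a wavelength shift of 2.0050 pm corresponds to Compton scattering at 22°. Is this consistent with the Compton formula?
No, inconsistent

Calculate the expected shift for θ = 22°:

Δλ_expected = λ_C(1 - cos(22°))
Δλ_expected = 2.4263 × (1 - cos(22°))
Δλ_expected = 2.4263 × 0.0728
Δλ_expected = 0.1767 pm

Given shift: 2.0050 pm
Expected shift: 0.1767 pm
Difference: 1.8283 pm

The values do not match. The given shift corresponds to θ ≈ 80.0°, not 22°.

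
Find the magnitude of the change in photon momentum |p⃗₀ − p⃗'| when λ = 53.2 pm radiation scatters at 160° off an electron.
2.3535e-23 kg·m/s

Photon momentum magnitude is p = h/λ.

Initial momentum:
p₀ = h/λ = 6.6261e-34/5.3200e-11 = 1.2455e-23 kg·m/s

After scattering:
λ' = λ + Δλ = 53.2 + 4.7063 = 57.9063 pm
p' = h/λ' = 6.6261e-34/5.7906e-11 = 1.1443e-23 kg·m/s

Momentum is a vector; the scattered photon's direction makes angle θ = 160° with the incident direction. The magnitude of the vector change Δp⃗ = p⃗₀ − p⃗' is found from the law of cosines:
|Δp⃗|² = p₀² + p'² − 2p₀p'cos θ
|Δp⃗|² = (1.2455e-23)² + (1.1443e-23)² − 2·1.2455e-23·1.1443e-23·cos(160°)
|Δp⃗| = 2.3535e-23 kg·m/s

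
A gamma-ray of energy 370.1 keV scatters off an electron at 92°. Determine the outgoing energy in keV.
211.5408 keV

First convert energy to wavelength:
λ = hc/E, with hc ≈ 1239.842 keV·pm (i.e. 1239.842 eV·nm)

For E = 370.1 keV = 370100 eV:
λ = 1239.842 keV·pm / 370.1 keV
λ = 3.3500 pm

Calculate the Compton shift:
Δλ = λ_C(1 - cos(92°)) = 2.4263 × 1.0349
Δλ = 2.5110 pm

Final wavelength:
λ' = 3.3500 + 2.5110 = 5.8610 pm

Final energy:
E' = hc/λ' = 1239.842 / 5.8610 = 211.5408 keV

(Intermediate values are shown rounded; full precision is carried through to the final answer.)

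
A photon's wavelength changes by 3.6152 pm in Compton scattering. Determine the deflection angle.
119.34°

From the Compton formula Δλ = λ_C(1 - cos θ), we can solve for θ:

cos θ = 1 - Δλ/λ_C

Given:
- Δλ = 3.6152 pm
- λ_C = h/(m_e·c) ≈ 2.42631024 pm

cos θ = 1 - 3.6152/2.42631024
cos θ = 1 - 1.489999
cos θ = -0.489999

θ = arccos(-0.489999)
θ = 119.34°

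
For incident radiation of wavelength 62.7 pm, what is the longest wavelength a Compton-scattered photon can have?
67.5526 pm (at θ = 180°)

The Compton shift is Δλ = λ_C(1 − cos θ).

Since cos θ ranges from −1 to 1, the factor (1 − cos θ) ranges from 0 to 2; the maximum shift occurs at θ = 180° (backscattering):
Δλ_max = 2λ_C = 2 × 2.4263 pm = 4.8526 pm

Maximum scattered wavelength:
λ'_max = λ₀ + Δλ_max = 62.7 + 4.8526 = 67.5526 pm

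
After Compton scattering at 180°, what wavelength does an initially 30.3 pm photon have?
35.1526 pm

Using the Compton formula: λ' = λ + λ_C(1 − cos θ)

For θ = 180°, cos θ = -1 (exact) = -1.0000, so:
1 − cos 180° = 1 − (-1) = 2.0000

Δλ = λ_C × 2.0000 = 2.4263 × 2.0000 = 4.8526 pm

λ' = 30.3 + 4.8526 = 35.1526 pm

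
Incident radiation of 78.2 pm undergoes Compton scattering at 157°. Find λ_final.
82.8597 pm

Using the Compton scattering formula:
λ' = λ + Δλ = λ + λ_C(1 - cos θ)

Given:
- Initial wavelength λ = 78.2 pm
- Scattering angle θ = 157°
- Compton wavelength λ_C ≈ 2.4263 pm

Calculate the shift:
Δλ = 2.4263 × (1 - cos(157°))
Δλ = 2.4263 × 1.9205
Δλ = 4.6597 pm

Final wavelength:
λ' = 78.2 + 4.6597 = 82.8597 pm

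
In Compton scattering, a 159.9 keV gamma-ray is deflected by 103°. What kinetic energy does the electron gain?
44.3075 keV

By energy conservation: K_e = E_initial - E_final

First find the scattered photon energy:
Initial wavelength: λ = hc/E = 7.7539 pm
Compton shift: Δλ = λ_C(1 - cos(103°)) = 2.9721 pm
Final wavelength: λ' = 7.7539 + 2.9721 = 10.7260 pm
Final photon energy: E' = hc/λ' = 115.5925 keV

Electron kinetic energy:
K_e = E - E' = 159.9000 - 115.5925 = 44.3075 keV

(Intermediate values are shown rounded; full precision is carried through to the final answer.)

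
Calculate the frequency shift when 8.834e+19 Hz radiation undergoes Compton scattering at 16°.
2.381e+18 Hz (decrease)

Convert frequency to wavelength (c = 299792458 m/s):
λ₀ = c/f₀ = 299792458/8.834e+19 = 3.3936208e-12 m = 3.3936 pm

Calculate Compton shift:
Δλ = λ_C(1 - cos(16°)) = 0.0940 pm

Final wavelength:
λ' = λ₀ + Δλ = 3.3936 + 0.0940 = 3.4876 pm

Final frequency:
f' = c/λ' = 299792458/3.4876119e-12 = 8.5959237e+19 Hz

Frequency shift (decrease):
Δf = f₀ - f' = 8.834e+19 - 8.5959237e+19 = 2.381e+18 Hz

(Intermediate values are shown rounded; full precision is carried through to the final answer.)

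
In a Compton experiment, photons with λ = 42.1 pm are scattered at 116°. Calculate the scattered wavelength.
45.5899 pm

Using the Compton scattering formula:
λ' = λ + Δλ = λ + λ_C(1 - cos θ)

Given:
- Initial wavelength λ = 42.1 pm
- Scattering angle θ = 116°
- Compton wavelength λ_C ≈ 2.4263 pm

Calculate the shift:
Δλ = 2.4263 × (1 - cos(116°))
Δλ = 2.4263 × 1.4384
Δλ = 3.4899 pm

Final wavelength:
λ' = 42.1 + 3.4899 = 45.5899 pm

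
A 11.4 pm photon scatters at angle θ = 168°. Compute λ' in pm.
16.1996 pm

Using the Compton scattering formula:
λ' = λ + Δλ = λ + λ_C(1 - cos θ)

Given:
- Initial wavelength λ = 11.4 pm
- Scattering angle θ = 168°
- Compton wavelength λ_C ≈ 2.4263 pm

Calculate the shift:
Δλ = 2.4263 × (1 - cos(168°))
Δλ = 2.4263 × 1.9781
Δλ = 4.7996 pm

Final wavelength:
λ' = 11.4 + 4.7996 = 16.1996 pm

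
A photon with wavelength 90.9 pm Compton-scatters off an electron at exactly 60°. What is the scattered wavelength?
92.1132 pm

Using the Compton formula: λ' = λ + λ_C(1 − cos θ)

For θ = 60°, cos θ = 1/2 (exact) = 0.5000, so:
1 − cos 60° = 1 − (1/2) = 0.5000

Δλ = λ_C × 0.5000 = 2.4263 × 0.5000 = 1.2132 pm

λ' = 90.9 + 1.2132 = 92.1132 pm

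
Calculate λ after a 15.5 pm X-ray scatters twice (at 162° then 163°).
24.9805 pm

Apply Compton shift twice:

First scattering at θ₁ = 162°:
Δλ₁ = λ_C(1 - cos(162°))
Δλ₁ = 2.4263 × 1.9511
Δλ₁ = 4.7339 pm

After first scattering:
λ₁ = 15.5 + 4.7339 = 20.2339 pm

Second scattering at θ₂ = 163°:
Δλ₂ = λ_C(1 - cos(163°))
Δλ₂ = 2.4263 × 1.9563
Δλ₂ = 4.7466 pm

Final wavelength:
λ₂ = 20.2339 + 4.7466 = 24.9805 pm

Total shift: Δλ_total = 4.7339 + 4.7466 = 9.4805 pm

(Intermediate values are shown rounded; full precision is carried through to the final answer.)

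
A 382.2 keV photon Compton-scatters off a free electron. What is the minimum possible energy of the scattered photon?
153.1315 keV (at θ = 180°)

The scattered photon has minimum energy when its wavelength is maximum, i.e., when the Compton shift Δλ = λ_C(1 − cos θ) is maximum. This occurs at θ = 180° (backscattering), giving Δλ_max = 2λ_C = 4.8526 pm.

Initial wavelength: λ₀ = hc/E₀ = 3.2440 pm
Maximum final wavelength: λ'_max = λ₀ + 2λ_C = 3.2440 + 4.8526 = 8.0966 pm
Minimum final energy: E'_min = hc/λ'_max = 153.1315 keV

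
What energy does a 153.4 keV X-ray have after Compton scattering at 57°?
134.9523 keV

First convert energy to wavelength:
λ = hc/E, with hc ≈ 1239.842 keV·pm (i.e. 1239.842 eV·nm)

For E = 153.4 keV = 153400 eV:
λ = 1239.842 keV·pm / 153.4 keV
λ = 8.0824 pm

Calculate the Compton shift:
Δλ = λ_C(1 - cos(57°)) = 2.4263 × 0.4554
Δλ = 1.1048 pm

Final wavelength:
λ' = 8.0824 + 1.1048 = 9.1873 pm

Final energy:
E' = hc/λ' = 1239.842 / 9.1873 = 134.9523 keV

(Intermediate values are shown rounded; full precision is carried through to the final answer.)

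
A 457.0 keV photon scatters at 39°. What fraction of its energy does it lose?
0.1662 (or 16.62%)

Calculate initial and final photon energies:

Initial: E₀ = 457.0 keV → λ₀ = 2.7130 pm
Compton shift: Δλ = 0.5407 pm
Final wavelength: λ' = 3.2537 pm
Final energy: E' = 381.0542 keV

Fractional energy loss:
(E₀ - E')/E₀ = (457.0000 - 381.0542)/457.0000
= 75.9458/457.0000
= 0.1662
= 16.62%

(Intermediate values are shown rounded; full precision is carried through to the final answer.)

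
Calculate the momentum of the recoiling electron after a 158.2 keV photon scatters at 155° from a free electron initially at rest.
1.3462e-22 kg·m/s

The electron is initially at rest, so by conservation of momentum:
p⃗_e = p⃗₀ − p⃗'  (incident photon momentum minus scattered photon momentum)

Photon momentum magnitudes (p = h/λ = E/c):
λ₀ = hc/E₀ = 7.8372 pm → p₀ = h/λ₀ = 8.4547e-23 kg·m/s
Δλ = λ_C(1 − cos 155°) = 4.6253 pm
λ' = 12.4625 pm → p' = h/λ' = 5.3168e-23 kg·m/s

The scattered photon makes angle θ = 155° with the incident direction, so by the law of cosines:
|p⃗_e|² = p₀² + p'² − 2p₀p'cos θ
|p⃗_e|² = (8.4547e-23)² + (5.3168e-23)² − 2·8.4547e-23·5.3168e-23·cos(155°)
|p⃗_e| = 1.3462e-22 kg·m/s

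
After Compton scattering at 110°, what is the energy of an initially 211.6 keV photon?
136.0143 keV

First convert energy to wavelength:
λ = hc/E, with hc ≈ 1239.842 keV·pm (i.e. 1239.842 eV·nm)

For E = 211.6 keV = 211600 eV:
λ = 1239.842 keV·pm / 211.6 keV
λ = 5.8594 pm

Calculate the Compton shift:
Δλ = λ_C(1 - cos(110°)) = 2.4263 × 1.3420
Δλ = 3.2562 pm

Final wavelength:
λ' = 5.8594 + 3.2562 = 9.1155 pm

Final energy:
E' = hc/λ' = 1239.842 / 9.1155 = 136.0143 keV

(Intermediate values are shown rounded; full precision is carried through to the final answer.)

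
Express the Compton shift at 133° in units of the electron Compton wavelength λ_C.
1.6820 λ_C

The Compton shift formula is:
Δλ = λ_C(1 - cos θ)

Dividing both sides by λ_C:
Δλ/λ_C = 1 - cos θ

For θ = 133°:
Δλ/λ_C = 1 - cos(133°)
Δλ/λ_C = 1 - -0.6820
Δλ/λ_C = 1.6820

This means the shift is 1.6820 × λ_C = 4.0810 pm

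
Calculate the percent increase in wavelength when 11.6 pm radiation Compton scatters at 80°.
17.2844%

Calculate the Compton shift:
Δλ = λ_C(1 - cos(80°))
Δλ = 2.4263 × (1 - cos(80°))
Δλ = 2.4263 × 0.8264
Δλ = 2.0050 pm

Percentage change:
(Δλ/λ₀) × 100 = (2.0050/11.6) × 100
= 17.2844%

(Intermediate values are shown rounded; full precision is carried through to the final answer.)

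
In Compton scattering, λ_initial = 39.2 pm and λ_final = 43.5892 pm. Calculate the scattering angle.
144.00°

First find the wavelength shift:
Δλ = λ' - λ = 43.5892 - 39.2 = 4.3892 pm

Using Δλ = λ_C(1 - cos θ), with λ_C = h/(m_e·c) ≈ 2.42631024 pm:
cos θ = 1 - Δλ/λ_C
cos θ = 1 - 4.3892/2.42631024
cos θ = -0.809002

θ = arccos(-0.809002)
θ = 144.00°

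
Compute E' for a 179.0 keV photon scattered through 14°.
177.1566 keV

First convert energy to wavelength:
λ = hc/E, with hc ≈ 1239.842 keV·pm (i.e. 1239.842 eV·nm)

For E = 179.0 keV = 179000 eV:
λ = 1239.842 keV·pm / 179.0 keV
λ = 6.9265 pm

Calculate the Compton shift:
Δλ = λ_C(1 - cos(14°)) = 2.4263 × 0.0297
Δλ = 0.0721 pm

Final wavelength:
λ' = 6.9265 + 0.0721 = 6.9986 pm

Final energy:
E' = hc/λ' = 1239.842 / 6.9986 = 177.1566 keV

(Intermediate values are shown rounded; full precision is carried through to the final answer.)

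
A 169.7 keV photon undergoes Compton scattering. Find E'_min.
101.9716 keV (at θ = 180°)

The scattered photon has minimum energy when its wavelength is maximum, i.e., when the Compton shift Δλ = λ_C(1 − cos θ) is maximum. This occurs at θ = 180° (backscattering), giving Δλ_max = 2λ_C = 4.8526 pm.

Initial wavelength: λ₀ = hc/E₀ = 7.3061 pm
Maximum final wavelength: λ'_max = λ₀ + 2λ_C = 7.3061 + 4.8526 = 12.1587 pm
Minimum final energy: E'_min = hc/λ'_max = 101.9716 keV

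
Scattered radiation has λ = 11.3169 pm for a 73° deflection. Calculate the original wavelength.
9.6000 pm

From λ' = λ + Δλ, we have λ = λ' - Δλ

First calculate the Compton shift:
Δλ = λ_C(1 - cos θ)
Δλ = 2.4263 × (1 - cos(73°))
Δλ = 2.4263 × 0.7076
Δλ = 1.7169 pm

Initial wavelength:
λ = λ' - Δλ
λ = 11.3169 - 1.7169
λ = 9.6000 pm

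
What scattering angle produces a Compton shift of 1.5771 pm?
69.51°

From the Compton formula Δλ = λ_C(1 - cos θ), we can solve for θ:

cos θ = 1 - Δλ/λ_C

Given:
- Δλ = 1.5771 pm
- λ_C = h/(m_e·c) ≈ 2.42631024 pm

cos θ = 1 - 1.5771/2.42631024
cos θ = 1 - 0.649999
cos θ = 0.350001

θ = arccos(0.350001)
θ = 69.51°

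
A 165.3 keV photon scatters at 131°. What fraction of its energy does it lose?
0.3488 (or 34.88%)

Calculate initial and final photon energies:

Initial: E₀ = 165.3 keV → λ₀ = 7.5006 pm
Compton shift: Δλ = 4.0181 pm
Final wavelength: λ' = 11.5187 pm
Final energy: E' = 107.6376 keV

Fractional energy loss:
(E₀ - E')/E₀ = (165.3000 - 107.6376)/165.3000
= 57.6624/165.3000
= 0.3488
= 34.88%

(Intermediate values are shown rounded; full precision is carried through to the final answer.)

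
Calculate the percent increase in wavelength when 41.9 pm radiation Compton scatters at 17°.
0.2530%

Calculate the Compton shift:
Δλ = λ_C(1 - cos(17°))
Δλ = 2.4263 × (1 - cos(17°))
Δλ = 2.4263 × 0.0437
Δλ = 0.1060 pm

Percentage change:
(Δλ/λ₀) × 100 = (0.1060/41.9) × 100
= 0.2530%

(Intermediate values are shown rounded; full precision is carried through to the final answer.)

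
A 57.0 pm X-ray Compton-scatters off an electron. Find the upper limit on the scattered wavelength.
61.8526 pm (at θ = 180°)

The Compton shift is Δλ = λ_C(1 − cos θ).

Since cos θ ranges from −1 to 1, the factor (1 − cos θ) ranges from 0 to 2; the maximum shift occurs at θ = 180° (backscattering):
Δλ_max = 2λ_C = 2 × 2.4263 pm = 4.8526 pm

Maximum scattered wavelength:
λ'_max = λ₀ + Δλ_max = 57.0 + 4.8526 = 61.8526 pm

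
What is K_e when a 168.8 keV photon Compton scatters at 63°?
25.7934 keV

By energy conservation: K_e = E_initial - E_final

First find the scattered photon energy:
Initial wavelength: λ = hc/E = 7.3450 pm
Compton shift: Δλ = λ_C(1 - cos(63°)) = 1.3248 pm
Final wavelength: λ' = 7.3450 + 1.3248 = 8.6698 pm
Final photon energy: E' = hc/λ' = 143.0066 keV

Electron kinetic energy:
K_e = E - E' = 168.8000 - 143.0066 = 25.7934 keV

(Intermediate values are shown rounded; full precision is carried through to the final answer.)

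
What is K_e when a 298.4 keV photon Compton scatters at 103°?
124.4378 keV

By energy conservation: K_e = E_initial - E_final

First find the scattered photon energy:
Initial wavelength: λ = hc/E = 4.1550 pm
Compton shift: Δλ = λ_C(1 - cos(103°)) = 2.9721 pm
Final wavelength: λ' = 4.1550 + 2.9721 = 7.1271 pm
Final photon energy: E' = hc/λ' = 173.9622 keV

Electron kinetic energy:
K_e = E - E' = 298.4000 - 173.9622 = 124.4378 keV

(Intermediate values are shown rounded; full precision is carried through to the final answer.)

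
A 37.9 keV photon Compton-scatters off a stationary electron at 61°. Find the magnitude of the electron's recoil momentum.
2.0192e-23 kg·m/s

The electron is initially at rest, so by conservation of momentum:
p⃗_e = p⃗₀ − p⃗'  (incident photon momentum minus scattered photon momentum)

Photon momentum magnitudes (p = h/λ = E/c):
λ₀ = hc/E₀ = 32.7135 pm → p₀ = h/λ₀ = 2.0255e-23 kg·m/s
Δλ = λ_C(1 − cos 61°) = 1.2500 pm
λ' = 33.9635 pm → p' = h/λ' = 1.9509e-23 kg·m/s

The scattered photon makes angle θ = 61° with the incident direction, so by the law of cosines:
|p⃗_e|² = p₀² + p'² − 2p₀p'cos θ
|p⃗_e|² = (2.0255e-23)² + (1.9509e-23)² − 2·2.0255e-23·1.9509e-23·cos(61°)
|p⃗_e| = 2.0192e-23 kg·m/s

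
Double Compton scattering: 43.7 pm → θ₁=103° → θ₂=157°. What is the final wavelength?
51.3319 pm

Apply Compton shift twice:

First scattering at θ₁ = 103°:
Δλ₁ = λ_C(1 - cos(103°))
Δλ₁ = 2.4263 × 1.2250
Δλ₁ = 2.9721 pm

After first scattering:
λ₁ = 43.7 + 2.9721 = 46.6721 pm

Second scattering at θ₂ = 157°:
Δλ₂ = λ_C(1 - cos(157°))
Δλ₂ = 2.4263 × 1.9205
Δλ₂ = 4.6597 pm

Final wavelength:
λ₂ = 46.6721 + 4.6597 = 51.3319 pm

Total shift: Δλ_total = 2.9721 + 4.6597 = 7.6319 pm

(Intermediate values are shown rounded; full precision is carried through to the final answer.)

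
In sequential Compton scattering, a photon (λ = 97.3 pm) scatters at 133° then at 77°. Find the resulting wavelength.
103.2616 pm

Apply Compton shift twice:

First scattering at θ₁ = 133°:
Δλ₁ = λ_C(1 - cos(133°))
Δλ₁ = 2.4263 × 1.6820
Δλ₁ = 4.0810 pm

After first scattering:
λ₁ = 97.3 + 4.0810 = 101.3810 pm

Second scattering at θ₂ = 77°:
Δλ₂ = λ_C(1 - cos(77°))
Δλ₂ = 2.4263 × 0.7750
Δλ₂ = 1.8805 pm

Final wavelength:
λ₂ = 101.3810 + 1.8805 = 103.2616 pm

Total shift: Δλ_total = 4.0810 + 1.8805 = 5.9616 pm

(Intermediate values are shown rounded; full precision is carried through to the final answer.)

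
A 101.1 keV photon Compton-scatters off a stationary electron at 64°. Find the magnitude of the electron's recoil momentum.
5.4593e-23 kg·m/s

The electron is initially at rest, so by conservation of momentum:
p⃗_e = p⃗₀ − p⃗'  (incident photon momentum minus scattered photon momentum)

Photon momentum magnitudes (p = h/λ = E/c):
λ₀ = hc/E₀ = 12.2635 pm → p₀ = h/λ₀ = 5.4031e-23 kg·m/s
Δλ = λ_C(1 − cos 64°) = 1.3627 pm
λ' = 13.6262 pm → p' = h/λ' = 4.8627e-23 kg·m/s

The scattered photon makes angle θ = 64° with the incident direction, so by the law of cosines:
|p⃗_e|² = p₀² + p'² − 2p₀p'cos θ
|p⃗_e|² = (5.4031e-23)² + (4.8627e-23)² − 2·5.4031e-23·4.8627e-23·cos(64°)
|p⃗_e| = 5.4593e-23 kg·m/s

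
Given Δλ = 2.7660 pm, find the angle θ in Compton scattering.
98.05°

From the Compton formula Δλ = λ_C(1 - cos θ), we can solve for θ:

cos θ = 1 - Δλ/λ_C

Given:
- Δλ = 2.7660 pm
- λ_C = h/(m_e·c) ≈ 2.42631024 pm

cos θ = 1 - 2.7660/2.42631024
cos θ = 1 - 1.140003
cos θ = -0.140003

θ = arccos(-0.140003)
θ = 98.05°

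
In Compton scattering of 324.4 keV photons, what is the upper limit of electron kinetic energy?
181.4717 keV

Maximum energy transfer occurs at θ = 180° (backscattering).

Initial photon: E₀ = 324.4 keV → λ₀ = 3.8220 pm

Maximum Compton shift (at 180°):
Δλ_max = 2λ_C = 2 × 2.4263 = 4.8526 pm

Final wavelength:
λ' = 3.8220 + 4.8526 = 8.6746 pm

Minimum photon energy (maximum energy to electron):
E'_min = hc/λ' = 142.9283 keV

Maximum electron kinetic energy:
K_max = E₀ - E'_min = 324.4000 - 142.9283 = 181.4717 keV

(Intermediate values are shown rounded; full precision is carried through to the final answer.)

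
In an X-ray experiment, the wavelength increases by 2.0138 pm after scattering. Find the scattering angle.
80.21°

From the Compton formula Δλ = λ_C(1 - cos θ), we can solve for θ:

cos θ = 1 - Δλ/λ_C

Given:
- Δλ = 2.0138 pm
- λ_C = h/(m_e·c) ≈ 2.42631024 pm

cos θ = 1 - 2.0138/2.42631024
cos θ = 1 - 0.829985
cos θ = 0.170015

θ = arccos(0.170015)
θ = 80.21°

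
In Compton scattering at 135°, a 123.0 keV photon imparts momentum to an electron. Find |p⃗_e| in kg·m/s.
1.0403e-22 kg·m/s

The electron is initially at rest, so by conservation of momentum:
p⃗_e = p⃗₀ − p⃗'  (incident photon momentum minus scattered photon momentum)

Photon momentum magnitudes (p = h/λ = E/c):
λ₀ = hc/E₀ = 10.0800 pm → p₀ = h/λ₀ = 6.5735e-23 kg·m/s
Δλ = λ_C(1 − cos 135°) = 4.1420 pm
λ' = 14.2220 pm → p' = h/λ' = 4.6590e-23 kg·m/s

The scattered photon makes angle θ = 135° with the incident direction, so by the law of cosines:
|p⃗_e|² = p₀² + p'² − 2p₀p'cos θ
|p⃗_e|² = (6.5735e-23)² + (4.6590e-23)² − 2·6.5735e-23·4.6590e-23·cos(135°)
|p⃗_e| = 1.0403e-22 kg·m/s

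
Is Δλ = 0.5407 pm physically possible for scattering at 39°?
Yes, consistent

Calculate the expected shift for θ = 39°:

Δλ_expected = λ_C(1 - cos(39°))
Δλ_expected = 2.4263 × (1 - cos(39°))
Δλ_expected = 2.4263 × 0.2229
Δλ_expected = 0.5407 pm

Given shift: 0.5407 pm
Expected shift: 0.5407 pm
Difference: 0.0000 pm

The values match. This is consistent with Compton scattering at the stated angle.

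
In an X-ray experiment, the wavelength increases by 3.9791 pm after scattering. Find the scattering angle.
129.79°

From the Compton formula Δλ = λ_C(1 - cos θ), we can solve for θ:

cos θ = 1 - Δλ/λ_C

Given:
- Δλ = 3.9791 pm
- λ_C = h/(m_e·c) ≈ 2.42631024 pm

cos θ = 1 - 3.9791/2.42631024
cos θ = 1 - 1.639980
cos θ = -0.639980

θ = arccos(-0.639980)
θ = 129.79°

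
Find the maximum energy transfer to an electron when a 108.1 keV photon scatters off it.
32.1387 keV

Maximum energy transfer occurs at θ = 180° (backscattering).

Initial photon: E₀ = 108.1 keV → λ₀ = 11.4694 pm

Maximum Compton shift (at 180°):
Δλ_max = 2λ_C = 2 × 2.4263 = 4.8526 pm

Final wavelength:
λ' = 11.4694 + 4.8526 = 16.3220 pm

Minimum photon energy (maximum energy to electron):
E'_min = hc/λ' = 75.9613 keV

Maximum electron kinetic energy:
K_max = E₀ - E'_min = 108.1000 - 75.9613 = 32.1387 keV

(Intermediate values are shown rounded; full precision is carried through to the final answer.)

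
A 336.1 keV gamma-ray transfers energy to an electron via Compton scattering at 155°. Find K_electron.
186.9766 keV

By energy conservation: K_e = E_initial - E_final

First find the scattered photon energy:
Initial wavelength: λ = hc/E = 3.6889 pm
Compton shift: Δλ = λ_C(1 - cos(155°)) = 4.6253 pm
Final wavelength: λ' = 3.6889 + 4.6253 = 8.3142 pm
Final photon energy: E' = hc/λ' = 149.1234 keV

Electron kinetic energy:
K_e = E - E' = 336.1000 - 149.1234 = 186.9766 keV

(Intermediate values are shown rounded; full precision is carried through to the final answer.)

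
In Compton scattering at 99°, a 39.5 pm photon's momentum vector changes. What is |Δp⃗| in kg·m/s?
2.4676e-23 kg·m/s

Photon momentum magnitude is p = h/λ.

Initial momentum:
p₀ = h/λ = 6.6261e-34/3.9500e-11 = 1.6775e-23 kg·m/s

After scattering:
λ' = λ + Δλ = 39.5 + 2.8059 = 42.3059 pm
p' = h/λ' = 6.6261e-34/4.2306e-11 = 1.5662e-23 kg·m/s

Momentum is a vector; the scattered photon's direction makes angle θ = 99° with the incident direction. The magnitude of the vector change Δp⃗ = p⃗₀ − p⃗' is found from the law of cosines:
|Δp⃗|² = p₀² + p'² − 2p₀p'cos θ
|Δp⃗|² = (1.6775e-23)² + (1.5662e-23)² − 2·1.6775e-23·1.5662e-23·cos(99°)
|Δp⃗| = 2.4676e-23 kg·m/s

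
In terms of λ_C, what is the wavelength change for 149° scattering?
1.8572 λ_C

The Compton shift formula is:
Δλ = λ_C(1 - cos θ)

Dividing both sides by λ_C:
Δλ/λ_C = 1 - cos θ

For θ = 149°:
Δλ/λ_C = 1 - cos(149°)
Δλ/λ_C = 1 - -0.8572
Δλ/λ_C = 1.8572

This means the shift is 1.8572 × λ_C = 4.5061 pm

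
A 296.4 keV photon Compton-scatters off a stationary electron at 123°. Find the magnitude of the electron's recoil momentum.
2.1561e-22 kg·m/s

The electron is initially at rest, so by conservation of momentum:
p⃗_e = p⃗₀ − p⃗'  (incident photon momentum minus scattered photon momentum)

Photon momentum magnitudes (p = h/λ = E/c):
λ₀ = hc/E₀ = 4.1830 pm → p₀ = h/λ₀ = 1.5840e-22 kg·m/s
Δλ = λ_C(1 − cos 123°) = 3.7478 pm
λ' = 7.9308 pm → p' = h/λ' = 8.3549e-23 kg·m/s

The scattered photon makes angle θ = 123° with the incident direction, so by the law of cosines:
|p⃗_e|² = p₀² + p'² − 2p₀p'cos θ
|p⃗_e|² = (1.5840e-22)² + (8.3549e-23)² − 2·1.5840e-22·8.3549e-23·cos(123°)
|p⃗_e| = 2.1561e-22 kg·m/s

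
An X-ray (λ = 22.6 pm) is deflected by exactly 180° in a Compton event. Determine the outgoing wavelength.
27.4526 pm

Using the Compton formula: λ' = λ + λ_C(1 − cos θ)

For θ = 180°, cos θ = -1 (exact) = -1.0000, so:
1 − cos 180° = 1 − (-1) = 2.0000

Δλ = λ_C × 2.0000 = 2.4263 × 2.0000 = 4.8526 pm

λ' = 22.6 + 4.8526 = 27.4526 pm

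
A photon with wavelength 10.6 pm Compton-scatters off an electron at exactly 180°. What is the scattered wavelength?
15.4526 pm

Using the Compton formula: λ' = λ + λ_C(1 − cos θ)

For θ = 180°, cos θ = -1 (exact) = -1.0000, so:
1 − cos 180° = 1 − (-1) = 2.0000

Δλ = λ_C × 2.0000 = 2.4263 × 2.0000 = 4.8526 pm

λ' = 10.6 + 4.8526 = 15.4526 pm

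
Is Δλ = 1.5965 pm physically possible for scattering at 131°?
No, inconsistent

Calculate the expected shift for θ = 131°:

Δλ_expected = λ_C(1 - cos(131°))
Δλ_expected = 2.4263 × (1 - cos(131°))
Δλ_expected = 2.4263 × 1.6561
Δλ_expected = 4.0181 pm

Given shift: 1.5965 pm
Expected shift: 4.0181 pm
Difference: 2.4216 pm

The values do not match. The given shift corresponds to θ ≈ 70.0°, not 131°.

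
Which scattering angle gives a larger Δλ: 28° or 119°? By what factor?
119° produces the larger shift by a factor of 12.685

Calculate both shifts using Δλ = λ_C(1 - cos θ):

For θ₁ = 28°:
Δλ₁ = 2.4263 × (1 - cos(28°))
Δλ₁ = 2.4263 × 0.1171
Δλ₁ = 0.2840 pm

For θ₂ = 119°:
Δλ₂ = 2.4263 × (1 - cos(119°))
Δλ₂ = 2.4263 × 1.4848
Δλ₂ = 3.6026 pm

The 119° angle produces the larger shift.
Ratio: 3.6026/0.2840 = 12.685

(Intermediate values are shown rounded; full precision is carried through to the final answer.)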